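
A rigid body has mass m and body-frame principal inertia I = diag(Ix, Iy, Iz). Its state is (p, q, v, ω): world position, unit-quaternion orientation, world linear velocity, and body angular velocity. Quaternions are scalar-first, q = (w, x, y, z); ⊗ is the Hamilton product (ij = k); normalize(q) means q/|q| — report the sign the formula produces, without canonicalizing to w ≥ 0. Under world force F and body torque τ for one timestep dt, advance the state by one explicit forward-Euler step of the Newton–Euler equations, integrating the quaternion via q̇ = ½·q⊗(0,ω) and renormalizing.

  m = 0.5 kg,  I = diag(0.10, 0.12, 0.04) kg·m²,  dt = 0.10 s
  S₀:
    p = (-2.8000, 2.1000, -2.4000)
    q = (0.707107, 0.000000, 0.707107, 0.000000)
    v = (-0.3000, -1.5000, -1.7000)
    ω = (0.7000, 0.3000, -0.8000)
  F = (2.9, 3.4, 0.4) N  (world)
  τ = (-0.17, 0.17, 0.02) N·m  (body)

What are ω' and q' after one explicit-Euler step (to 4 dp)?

ω×(Iω) gyroscopic = (0.0192, -0.0336, 0.0042)
angular accel α = (-1.8920, 1.6967, 0.3950)
ω' = ω + α·dt = (0.5108, 0.4697, -0.7605)
Hamilton product q⊗(0,ω) = (-0.2121321, -0.0707107, 0.2121321, -1.0606605)
updated quaternion q' = (0.6954, -0.0035, 0.7166, -0.0530)

ω' = (0.5108, 0.4697, -0.7605)
q' = (0.6954, -0.0035, 0.7166, -0.0530)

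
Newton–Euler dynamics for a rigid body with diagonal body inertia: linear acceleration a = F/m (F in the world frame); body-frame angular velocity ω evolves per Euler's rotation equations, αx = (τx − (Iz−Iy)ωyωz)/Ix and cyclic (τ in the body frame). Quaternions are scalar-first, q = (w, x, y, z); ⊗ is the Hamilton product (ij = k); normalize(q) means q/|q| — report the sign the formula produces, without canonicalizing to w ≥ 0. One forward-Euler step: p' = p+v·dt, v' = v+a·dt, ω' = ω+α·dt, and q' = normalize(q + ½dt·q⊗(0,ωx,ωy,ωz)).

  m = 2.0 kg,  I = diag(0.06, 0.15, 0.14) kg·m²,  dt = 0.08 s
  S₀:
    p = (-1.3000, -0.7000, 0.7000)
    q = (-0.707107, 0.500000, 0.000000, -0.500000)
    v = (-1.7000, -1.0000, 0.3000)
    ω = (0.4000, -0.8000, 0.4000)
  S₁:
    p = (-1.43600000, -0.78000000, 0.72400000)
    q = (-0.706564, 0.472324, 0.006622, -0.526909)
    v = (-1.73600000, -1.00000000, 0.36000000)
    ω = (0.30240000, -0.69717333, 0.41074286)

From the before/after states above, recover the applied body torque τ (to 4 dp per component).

τ = (-0.0700, 0.1800, -0.0100)

ω₁ − ω₀ = (-0.09760000, 0.10282667, 0.01074286)
I·α + gyro = (-0.0700, 0.1800, -0.0100)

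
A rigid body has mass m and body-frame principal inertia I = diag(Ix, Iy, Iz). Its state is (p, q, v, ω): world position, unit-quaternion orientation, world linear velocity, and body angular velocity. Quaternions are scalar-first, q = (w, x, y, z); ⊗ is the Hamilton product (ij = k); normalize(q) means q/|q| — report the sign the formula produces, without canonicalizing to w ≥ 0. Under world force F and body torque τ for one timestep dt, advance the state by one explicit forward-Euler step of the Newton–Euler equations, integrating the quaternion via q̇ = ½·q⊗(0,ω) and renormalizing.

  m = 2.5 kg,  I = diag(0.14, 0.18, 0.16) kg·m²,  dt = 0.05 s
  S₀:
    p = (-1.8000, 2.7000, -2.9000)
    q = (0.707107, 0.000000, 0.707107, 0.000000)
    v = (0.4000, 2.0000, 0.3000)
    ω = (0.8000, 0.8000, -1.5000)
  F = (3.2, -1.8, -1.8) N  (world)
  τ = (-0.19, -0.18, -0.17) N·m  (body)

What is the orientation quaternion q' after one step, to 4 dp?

q' = (0.6922, -0.0124, 0.7205, -0.0406)

2q̇ = q⊗(0,ω) = (-0.5656856, -0.4949749, 0.5656856, -1.6263461)
updated quaternion q' = (0.6922, -0.0124, 0.7205, -0.0406)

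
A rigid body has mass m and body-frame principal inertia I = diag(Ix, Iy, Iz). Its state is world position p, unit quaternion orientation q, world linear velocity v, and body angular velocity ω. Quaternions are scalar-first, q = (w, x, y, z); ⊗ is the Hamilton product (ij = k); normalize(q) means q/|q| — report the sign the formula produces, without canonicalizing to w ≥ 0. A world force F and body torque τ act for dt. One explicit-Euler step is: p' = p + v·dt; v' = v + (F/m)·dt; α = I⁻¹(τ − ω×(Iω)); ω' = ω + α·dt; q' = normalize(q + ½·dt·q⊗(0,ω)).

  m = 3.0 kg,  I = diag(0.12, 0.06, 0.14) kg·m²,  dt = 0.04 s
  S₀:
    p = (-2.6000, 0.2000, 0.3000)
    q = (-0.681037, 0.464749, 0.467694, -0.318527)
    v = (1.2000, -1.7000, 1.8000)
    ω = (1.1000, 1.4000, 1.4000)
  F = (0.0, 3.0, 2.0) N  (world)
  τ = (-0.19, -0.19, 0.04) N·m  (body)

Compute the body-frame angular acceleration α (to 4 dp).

α = (-2.8900, -2.6533, 0.9457)

ω×(Iω) gyroscopic = (0.1568, -0.0308, -0.0924)
(τ − ω×Iω)/I = (-2.8900, -2.6533, 0.9457)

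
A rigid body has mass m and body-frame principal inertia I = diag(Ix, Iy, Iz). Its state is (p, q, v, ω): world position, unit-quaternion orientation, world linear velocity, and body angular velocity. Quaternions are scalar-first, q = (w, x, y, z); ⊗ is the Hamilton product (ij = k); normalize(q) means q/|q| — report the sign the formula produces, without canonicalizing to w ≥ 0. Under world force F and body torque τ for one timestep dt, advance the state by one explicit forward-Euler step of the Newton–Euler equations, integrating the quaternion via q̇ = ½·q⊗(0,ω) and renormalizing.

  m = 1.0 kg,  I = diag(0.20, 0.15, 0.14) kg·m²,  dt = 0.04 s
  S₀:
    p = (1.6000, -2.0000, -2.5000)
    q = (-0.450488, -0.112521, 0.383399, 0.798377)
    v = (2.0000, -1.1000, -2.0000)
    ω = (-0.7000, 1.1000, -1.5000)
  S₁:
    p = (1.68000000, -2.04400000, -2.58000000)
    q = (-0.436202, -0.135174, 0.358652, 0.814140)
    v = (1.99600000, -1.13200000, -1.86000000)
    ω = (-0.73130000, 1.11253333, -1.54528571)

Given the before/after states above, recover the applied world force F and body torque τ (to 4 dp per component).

rate change Δω = (-0.03130000, 0.01253333, -0.04528571)
gyro term ω₀×Iω₀ = (0.0165, 0.0630, 0.0385)
applied torque τ = (-0.1400, 0.1100, -0.1200)
v₁ − v₀ = (-0.00400000, -0.03200000, 0.14000000)
m·(v₁−v₀)/dt = (-0.1000, -0.8000, 3.5000)

F = (-0.1000, -0.8000, 3.5000)
τ = (-0.1400, 0.1100, -0.1200)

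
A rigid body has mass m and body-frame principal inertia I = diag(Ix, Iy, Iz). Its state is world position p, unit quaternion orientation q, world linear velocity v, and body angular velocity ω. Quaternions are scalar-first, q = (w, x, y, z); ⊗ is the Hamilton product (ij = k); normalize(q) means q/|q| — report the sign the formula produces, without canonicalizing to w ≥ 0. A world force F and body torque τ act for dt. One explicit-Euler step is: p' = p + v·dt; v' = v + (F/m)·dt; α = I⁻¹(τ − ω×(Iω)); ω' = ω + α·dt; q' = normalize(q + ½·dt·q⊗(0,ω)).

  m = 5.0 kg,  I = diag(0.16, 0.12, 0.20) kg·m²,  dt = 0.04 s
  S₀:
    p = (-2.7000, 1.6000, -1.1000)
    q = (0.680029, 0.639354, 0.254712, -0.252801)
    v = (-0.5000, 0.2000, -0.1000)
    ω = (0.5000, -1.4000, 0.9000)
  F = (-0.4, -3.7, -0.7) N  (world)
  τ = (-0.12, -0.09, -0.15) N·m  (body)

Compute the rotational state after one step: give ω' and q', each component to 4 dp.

ω' = (0.4952, -1.4240, 0.8644)
q' = (0.6849, 0.6433, 0.2215, -0.2609)

gyro term ω×Iω = (-0.1008, -0.0180, 0.0280)
(τ − ω×Iω)/I = (-0.1200, -0.6000, -0.8900)
ω' = ω + α·dt = (0.4952, -1.4240, 0.8644)
q⊗(0,ω) = (0.2644407, 0.2153339, -1.6538597, -0.4104255)
q + ½dt·q⊗(0,ω), renormalized = (0.6849, 0.6433, 0.2215, -0.2609)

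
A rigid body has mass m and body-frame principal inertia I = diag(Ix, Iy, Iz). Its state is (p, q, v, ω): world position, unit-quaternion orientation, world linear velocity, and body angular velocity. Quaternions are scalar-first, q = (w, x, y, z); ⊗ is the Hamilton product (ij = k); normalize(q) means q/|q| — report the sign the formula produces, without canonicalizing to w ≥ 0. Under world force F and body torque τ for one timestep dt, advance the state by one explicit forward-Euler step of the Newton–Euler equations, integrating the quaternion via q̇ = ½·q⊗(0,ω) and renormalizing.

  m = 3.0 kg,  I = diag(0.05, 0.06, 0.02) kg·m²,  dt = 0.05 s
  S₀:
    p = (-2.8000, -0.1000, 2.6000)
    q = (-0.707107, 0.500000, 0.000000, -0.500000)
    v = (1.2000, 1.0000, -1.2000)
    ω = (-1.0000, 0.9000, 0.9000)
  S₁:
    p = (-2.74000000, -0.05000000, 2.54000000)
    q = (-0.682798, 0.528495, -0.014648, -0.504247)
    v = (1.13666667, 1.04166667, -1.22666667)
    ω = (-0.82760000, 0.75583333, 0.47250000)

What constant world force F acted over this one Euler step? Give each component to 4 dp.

v₁ − v₀ = (-0.06333333, 0.04166667, -0.02666667)
F = m·Δv/dt = (-3.8000, 2.5000, -1.6000)

F = (-3.8000, 2.5000, -1.6000)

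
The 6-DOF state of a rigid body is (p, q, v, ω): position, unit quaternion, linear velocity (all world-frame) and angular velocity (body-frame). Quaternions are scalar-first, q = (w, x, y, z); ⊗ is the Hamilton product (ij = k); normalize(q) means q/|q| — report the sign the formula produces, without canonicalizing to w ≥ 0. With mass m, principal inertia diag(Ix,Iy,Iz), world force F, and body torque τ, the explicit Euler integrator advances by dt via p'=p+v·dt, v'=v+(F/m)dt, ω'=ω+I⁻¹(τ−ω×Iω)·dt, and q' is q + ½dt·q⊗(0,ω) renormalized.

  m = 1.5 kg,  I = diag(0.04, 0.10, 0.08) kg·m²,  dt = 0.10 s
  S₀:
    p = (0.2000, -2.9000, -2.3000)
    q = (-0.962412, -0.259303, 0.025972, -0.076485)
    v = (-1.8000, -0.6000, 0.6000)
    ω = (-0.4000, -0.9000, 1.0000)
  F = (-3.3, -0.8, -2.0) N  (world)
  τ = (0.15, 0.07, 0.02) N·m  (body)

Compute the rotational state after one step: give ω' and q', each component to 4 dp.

precession coupling ω×(Iω) = (0.0180, 0.0160, 0.0216)
α = I⁻¹(τ − ω×Iω) = (3.3000, 0.5400, -0.0200)
ω + α·dt = (-0.0700, -0.8460, 0.9980)
Hamilton product q⊗(0,ω) = (-0.0038614, 0.3421003, 1.1560678, -0.7186505)
q + ½dt·q⊗(0,ω), renormalized = (-0.9602, -0.2416, 0.0836, -0.1121)

ω' = (-0.0700, -0.8460, 0.9980)
q' = (-0.9602, -0.2416, 0.0836, -0.1121)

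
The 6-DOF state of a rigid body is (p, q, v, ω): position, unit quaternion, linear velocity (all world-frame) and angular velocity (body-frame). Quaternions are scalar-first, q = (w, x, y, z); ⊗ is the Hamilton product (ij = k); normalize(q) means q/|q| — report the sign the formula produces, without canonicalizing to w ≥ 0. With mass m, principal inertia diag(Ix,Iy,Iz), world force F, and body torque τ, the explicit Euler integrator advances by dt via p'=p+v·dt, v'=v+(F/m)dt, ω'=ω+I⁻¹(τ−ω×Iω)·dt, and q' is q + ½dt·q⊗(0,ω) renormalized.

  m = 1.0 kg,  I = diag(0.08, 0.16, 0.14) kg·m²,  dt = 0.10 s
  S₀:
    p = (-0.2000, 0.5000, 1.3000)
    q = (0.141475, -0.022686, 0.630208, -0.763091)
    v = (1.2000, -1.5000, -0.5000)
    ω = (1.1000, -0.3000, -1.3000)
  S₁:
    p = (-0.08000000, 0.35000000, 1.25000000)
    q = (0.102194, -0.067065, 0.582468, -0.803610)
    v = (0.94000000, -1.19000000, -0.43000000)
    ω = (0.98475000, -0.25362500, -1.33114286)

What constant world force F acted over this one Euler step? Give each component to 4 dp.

velocity change Δv = (-0.26000000, 0.31000000, 0.07000000)
m·(v₁−v₀)/dt = (-2.6000, 3.1000, 0.7000)

F = (-2.6000, 3.1000, 0.7000)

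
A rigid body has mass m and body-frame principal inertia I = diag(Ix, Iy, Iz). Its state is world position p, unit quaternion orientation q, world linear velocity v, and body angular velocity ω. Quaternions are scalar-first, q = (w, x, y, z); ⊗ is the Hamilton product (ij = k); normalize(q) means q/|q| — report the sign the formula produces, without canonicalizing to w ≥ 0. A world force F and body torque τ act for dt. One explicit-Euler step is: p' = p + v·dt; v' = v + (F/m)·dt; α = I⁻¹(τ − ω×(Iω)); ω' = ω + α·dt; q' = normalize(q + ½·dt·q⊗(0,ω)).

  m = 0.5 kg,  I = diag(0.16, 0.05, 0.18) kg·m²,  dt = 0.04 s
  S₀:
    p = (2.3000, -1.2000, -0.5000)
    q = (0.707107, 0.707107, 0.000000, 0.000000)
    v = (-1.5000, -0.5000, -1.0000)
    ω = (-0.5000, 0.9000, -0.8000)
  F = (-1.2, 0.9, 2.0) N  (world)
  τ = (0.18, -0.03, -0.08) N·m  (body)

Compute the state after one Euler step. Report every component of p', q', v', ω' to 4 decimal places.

p' = (2.2400, -1.2200, -0.5400)
q' = (0.7139, 0.6998, 0.0240, 0.0014)
v' = (-1.5960, -0.4280, -0.8400)
ω' = (-0.4316, 0.8824, -0.8288)

p' = p + v·dt = (2.2400, -1.2200, -0.5400)
v' = v + a·dt = (-1.5960, -0.4280, -0.8400)
ω×(Iω) gyroscopic = (-0.0936, -0.0080, 0.0495)
(τ − ω×Iω)/I = (1.7100, -0.4400, -0.7194)
new body rate ω' = (-0.4316, 0.8824, -0.8288)
Hamilton product q⊗(0,ω) = (0.3535535, -0.3535535, 1.2020819, 0.0707107)
updated quaternion q' = (0.7139, 0.6998, 0.0240, 0.0014)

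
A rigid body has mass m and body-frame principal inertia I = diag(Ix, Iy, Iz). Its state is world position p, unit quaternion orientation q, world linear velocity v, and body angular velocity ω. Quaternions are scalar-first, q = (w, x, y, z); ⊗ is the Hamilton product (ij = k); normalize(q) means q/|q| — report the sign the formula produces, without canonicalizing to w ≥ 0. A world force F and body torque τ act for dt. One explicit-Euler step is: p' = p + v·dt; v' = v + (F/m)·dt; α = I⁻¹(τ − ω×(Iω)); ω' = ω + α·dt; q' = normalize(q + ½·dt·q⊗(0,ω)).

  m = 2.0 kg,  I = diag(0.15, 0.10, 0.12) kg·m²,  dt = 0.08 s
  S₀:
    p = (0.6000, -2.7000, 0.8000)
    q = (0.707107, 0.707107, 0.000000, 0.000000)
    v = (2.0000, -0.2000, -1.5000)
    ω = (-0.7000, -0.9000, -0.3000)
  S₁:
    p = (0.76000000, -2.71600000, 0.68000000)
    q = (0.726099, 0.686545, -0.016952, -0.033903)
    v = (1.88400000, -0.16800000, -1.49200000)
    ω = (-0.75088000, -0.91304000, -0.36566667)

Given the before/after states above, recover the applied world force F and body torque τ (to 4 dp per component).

F = (-2.9000, 0.8000, 0.2000)
τ = (-0.0900, -0.0100, -0.1300)

v₁ − v₀ = (-0.11600000, 0.03200000, 0.00800000)
F = m·Δv/dt = (-2.9000, 0.8000, 0.2000)
ω₁ − ω₀ = (-0.05088000, -0.01304000, -0.06566667)
gyro term ω₀×Iω₀ = (0.0054, 0.0063, -0.0315)
applied torque τ = (-0.0900, -0.0100, -0.1300)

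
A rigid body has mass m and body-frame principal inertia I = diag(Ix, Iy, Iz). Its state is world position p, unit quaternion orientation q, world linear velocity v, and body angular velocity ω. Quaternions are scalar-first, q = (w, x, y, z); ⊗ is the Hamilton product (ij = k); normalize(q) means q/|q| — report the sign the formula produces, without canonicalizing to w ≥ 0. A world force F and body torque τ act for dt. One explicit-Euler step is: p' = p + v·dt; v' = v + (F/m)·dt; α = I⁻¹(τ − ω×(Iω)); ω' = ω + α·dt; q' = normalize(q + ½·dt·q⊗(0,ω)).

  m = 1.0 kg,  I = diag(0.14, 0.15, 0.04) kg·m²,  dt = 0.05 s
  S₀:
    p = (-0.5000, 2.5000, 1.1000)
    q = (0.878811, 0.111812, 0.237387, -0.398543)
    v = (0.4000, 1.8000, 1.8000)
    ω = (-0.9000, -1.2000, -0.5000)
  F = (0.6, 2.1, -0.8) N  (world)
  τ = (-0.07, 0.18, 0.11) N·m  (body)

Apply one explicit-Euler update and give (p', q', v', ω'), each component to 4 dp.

α = I⁻¹(τ − ω×Iω) = (-0.0286, 0.9000, 2.4800)
ω + α·dt = (-0.9014, -1.1550, -0.3760)
q⊗(0,ω) = (0.1862237, -1.3878750, -0.6399785, -0.3599316)
updated quaternion q' = (0.8828, 0.0771, 0.2212, -0.4072)
linear accel F/m = (0.6000, 2.1000, -0.8000)
p' = p + v·dt = (-0.4800, 2.5900, 1.1900)
v' = v + a·dt = (0.4300, 1.9050, 1.7600)

p' = (-0.4800, 2.5900, 1.1900)
q' = (0.8828, 0.0771, 0.2212, -0.4072)
v' = (0.4300, 1.9050, 1.7600)
ω' = (-0.9014, -1.1550, -0.3760)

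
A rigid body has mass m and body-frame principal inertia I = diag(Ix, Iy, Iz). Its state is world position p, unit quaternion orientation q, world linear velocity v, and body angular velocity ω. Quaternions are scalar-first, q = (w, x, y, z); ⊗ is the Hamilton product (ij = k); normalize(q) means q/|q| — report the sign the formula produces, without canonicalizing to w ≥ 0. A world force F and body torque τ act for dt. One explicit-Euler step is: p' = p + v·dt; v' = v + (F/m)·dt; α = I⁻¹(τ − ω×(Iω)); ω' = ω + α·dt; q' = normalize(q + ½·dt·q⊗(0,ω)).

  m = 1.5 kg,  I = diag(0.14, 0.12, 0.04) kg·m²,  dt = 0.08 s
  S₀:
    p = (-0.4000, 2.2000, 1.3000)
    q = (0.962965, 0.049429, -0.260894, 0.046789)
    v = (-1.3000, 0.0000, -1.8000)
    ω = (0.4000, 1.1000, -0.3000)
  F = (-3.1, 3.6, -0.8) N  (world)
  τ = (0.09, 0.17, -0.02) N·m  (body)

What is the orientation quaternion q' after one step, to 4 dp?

q' = (0.9731, 0.0658, -0.2169, 0.0415)

2q̇ = q⊗(0,ω) = (0.2812485, 0.4119863, 1.0928058, -0.1301600)
updated quaternion q' = (0.9731, 0.0658, -0.2169, 0.0415)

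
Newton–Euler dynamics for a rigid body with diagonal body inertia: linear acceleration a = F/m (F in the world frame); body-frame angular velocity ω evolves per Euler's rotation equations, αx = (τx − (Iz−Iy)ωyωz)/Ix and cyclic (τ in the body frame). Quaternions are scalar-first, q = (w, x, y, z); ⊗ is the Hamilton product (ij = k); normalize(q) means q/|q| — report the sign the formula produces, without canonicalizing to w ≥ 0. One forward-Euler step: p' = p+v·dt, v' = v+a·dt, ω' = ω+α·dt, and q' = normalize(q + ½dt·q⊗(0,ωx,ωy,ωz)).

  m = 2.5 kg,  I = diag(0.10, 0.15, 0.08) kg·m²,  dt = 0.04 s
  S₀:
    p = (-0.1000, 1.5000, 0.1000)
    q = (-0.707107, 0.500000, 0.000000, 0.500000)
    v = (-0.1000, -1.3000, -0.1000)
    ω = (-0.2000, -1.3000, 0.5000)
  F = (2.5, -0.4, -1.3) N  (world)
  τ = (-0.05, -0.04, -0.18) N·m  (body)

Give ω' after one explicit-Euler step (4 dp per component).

ω' = (-0.2382, -1.3101, 0.4035)

gyro term ω×Iω = (0.0455, -0.0020, 0.0130)
angular accel α = (-0.9550, -0.2533, -2.4125)
ω + α·dt = (-0.2382, -1.3101, 0.4035)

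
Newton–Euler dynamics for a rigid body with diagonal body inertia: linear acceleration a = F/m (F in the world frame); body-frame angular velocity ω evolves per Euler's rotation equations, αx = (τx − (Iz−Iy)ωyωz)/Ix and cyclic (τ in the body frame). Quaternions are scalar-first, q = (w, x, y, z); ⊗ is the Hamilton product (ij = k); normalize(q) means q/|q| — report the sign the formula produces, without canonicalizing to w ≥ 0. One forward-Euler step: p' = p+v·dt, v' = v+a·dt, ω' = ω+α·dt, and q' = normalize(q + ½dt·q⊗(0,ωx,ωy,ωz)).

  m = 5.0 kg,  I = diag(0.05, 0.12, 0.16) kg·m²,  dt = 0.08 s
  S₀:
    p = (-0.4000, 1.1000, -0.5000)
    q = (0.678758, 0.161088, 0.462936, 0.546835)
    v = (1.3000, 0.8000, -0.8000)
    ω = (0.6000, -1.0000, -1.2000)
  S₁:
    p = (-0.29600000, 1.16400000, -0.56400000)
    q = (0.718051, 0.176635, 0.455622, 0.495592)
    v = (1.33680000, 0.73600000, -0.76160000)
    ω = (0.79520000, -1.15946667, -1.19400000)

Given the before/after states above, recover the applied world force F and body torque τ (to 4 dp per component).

v₁ − v₀ = (0.03680000, -0.06400000, 0.03840000)
F = m·Δv/dt = (2.3000, -4.0000, 2.4000)
Δω = ω₁−ω₀ = (0.19520000, -0.15946667, 0.00600000)
I·α + gyro = (0.1700, -0.1600, -0.0300)

F = (2.3000, -4.0000, 2.4000)
τ = (0.1700, -0.1600, -0.0300)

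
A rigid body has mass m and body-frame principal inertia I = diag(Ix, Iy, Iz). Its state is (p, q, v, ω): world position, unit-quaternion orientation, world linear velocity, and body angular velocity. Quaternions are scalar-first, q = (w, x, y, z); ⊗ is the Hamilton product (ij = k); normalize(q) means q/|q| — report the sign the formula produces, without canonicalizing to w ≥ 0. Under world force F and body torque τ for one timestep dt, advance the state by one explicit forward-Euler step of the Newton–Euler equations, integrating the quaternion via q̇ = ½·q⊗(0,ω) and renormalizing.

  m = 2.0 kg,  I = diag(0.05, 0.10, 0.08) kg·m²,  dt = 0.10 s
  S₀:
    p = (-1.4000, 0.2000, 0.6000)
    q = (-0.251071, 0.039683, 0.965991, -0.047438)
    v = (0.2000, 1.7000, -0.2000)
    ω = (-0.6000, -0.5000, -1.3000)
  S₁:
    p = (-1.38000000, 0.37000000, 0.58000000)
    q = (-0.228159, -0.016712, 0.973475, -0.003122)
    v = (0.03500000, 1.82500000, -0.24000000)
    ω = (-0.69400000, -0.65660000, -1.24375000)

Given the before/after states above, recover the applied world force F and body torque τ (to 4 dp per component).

ω₁ − ω₀ = (-0.09400000, -0.15660000, 0.05625000)
ω₀×(Iω₀) = (-0.0130, -0.0234, 0.0150)
applied torque τ = (-0.0600, -0.1800, 0.0600)
velocity change Δv = (-0.16500000, 0.12500000, -0.04000000)
m·(v₁−v₀)/dt = (-3.3000, 2.5000, -0.8000)

F = (-3.3000, 2.5000, -0.8000)
τ = (-0.0600, -0.1800, 0.0600)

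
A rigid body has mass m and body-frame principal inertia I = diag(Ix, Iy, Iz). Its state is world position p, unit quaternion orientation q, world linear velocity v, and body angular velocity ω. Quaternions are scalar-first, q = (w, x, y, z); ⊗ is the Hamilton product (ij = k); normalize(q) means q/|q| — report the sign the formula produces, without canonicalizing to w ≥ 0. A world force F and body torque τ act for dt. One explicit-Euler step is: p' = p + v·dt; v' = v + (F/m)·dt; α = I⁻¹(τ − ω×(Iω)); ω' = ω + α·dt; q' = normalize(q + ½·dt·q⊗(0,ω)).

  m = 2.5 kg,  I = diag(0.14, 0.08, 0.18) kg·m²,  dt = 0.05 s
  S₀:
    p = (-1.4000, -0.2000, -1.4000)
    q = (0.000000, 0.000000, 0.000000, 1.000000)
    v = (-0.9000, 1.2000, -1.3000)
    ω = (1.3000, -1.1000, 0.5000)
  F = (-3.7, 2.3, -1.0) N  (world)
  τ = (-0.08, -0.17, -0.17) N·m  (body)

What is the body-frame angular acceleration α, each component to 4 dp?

α = (-0.1786, -1.8000, -1.4211)

gyro term ω×Iω = (-0.0550, -0.0260, 0.0858)
angular accel α = (-0.1786, -1.8000, -1.4211)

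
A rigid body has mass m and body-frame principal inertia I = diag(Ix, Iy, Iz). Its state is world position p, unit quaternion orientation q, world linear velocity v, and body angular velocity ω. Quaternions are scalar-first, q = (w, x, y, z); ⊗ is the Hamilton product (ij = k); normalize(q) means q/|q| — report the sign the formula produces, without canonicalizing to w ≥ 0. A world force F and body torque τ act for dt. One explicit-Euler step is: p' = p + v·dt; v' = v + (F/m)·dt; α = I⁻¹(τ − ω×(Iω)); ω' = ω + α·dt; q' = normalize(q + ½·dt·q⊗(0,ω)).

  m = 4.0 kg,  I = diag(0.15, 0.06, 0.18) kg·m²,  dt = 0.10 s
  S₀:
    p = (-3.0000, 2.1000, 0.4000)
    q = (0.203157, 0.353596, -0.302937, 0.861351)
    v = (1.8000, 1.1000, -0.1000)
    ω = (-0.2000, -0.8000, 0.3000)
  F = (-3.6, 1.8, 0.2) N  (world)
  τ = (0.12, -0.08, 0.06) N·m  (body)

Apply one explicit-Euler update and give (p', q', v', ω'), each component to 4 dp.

p' = (-2.8200, 2.2100, 0.3900)
q' = (0.1815, 0.3811, -0.3247, 0.8464)
v' = (1.7100, 1.1450, -0.0950)
ω' = (-0.1008, -0.9363, 0.3413)

linear accel F/m = (-0.9000, 0.4500, 0.0500)
p + v·dt = (-2.8200, 2.2100, 0.3900)
v' = v + a·dt = (1.7100, 1.1450, -0.0950)
ω×(Iω) gyroscopic = (-0.0288, 0.0018, -0.0144)
(τ − ω×Iω)/I = (0.9920, -1.3633, 0.4133)
new body rate ω' = (-0.1008, -0.9363, 0.3413)
q⊗(0,ω) = (-0.4300357, 0.5575683, -0.4408746, -0.2825171)
updated quaternion q' = (0.1815, 0.3811, -0.3247, 0.8464)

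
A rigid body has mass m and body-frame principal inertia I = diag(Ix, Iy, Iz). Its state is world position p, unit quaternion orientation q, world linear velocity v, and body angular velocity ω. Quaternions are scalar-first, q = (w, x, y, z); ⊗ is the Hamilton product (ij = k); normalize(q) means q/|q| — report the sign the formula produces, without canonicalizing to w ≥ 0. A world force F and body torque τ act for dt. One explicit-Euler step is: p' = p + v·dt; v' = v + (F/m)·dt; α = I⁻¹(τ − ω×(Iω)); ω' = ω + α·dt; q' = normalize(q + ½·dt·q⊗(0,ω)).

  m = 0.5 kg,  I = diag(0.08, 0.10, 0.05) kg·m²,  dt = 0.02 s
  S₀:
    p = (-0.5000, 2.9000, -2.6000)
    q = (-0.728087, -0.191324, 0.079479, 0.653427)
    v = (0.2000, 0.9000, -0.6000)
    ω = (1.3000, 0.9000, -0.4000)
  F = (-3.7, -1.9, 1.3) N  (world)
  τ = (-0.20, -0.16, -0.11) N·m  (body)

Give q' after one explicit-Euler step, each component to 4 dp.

Hamilton product q⊗(0,ω) = (0.4385609, -1.5663890, 0.1176472, 0.0157205)
q + ½dt·q⊗(0,ω), renormalized = (-0.7236, -0.2070, 0.0806, 0.6535)

q' = (-0.7236, -0.2070, 0.0806, 0.6535)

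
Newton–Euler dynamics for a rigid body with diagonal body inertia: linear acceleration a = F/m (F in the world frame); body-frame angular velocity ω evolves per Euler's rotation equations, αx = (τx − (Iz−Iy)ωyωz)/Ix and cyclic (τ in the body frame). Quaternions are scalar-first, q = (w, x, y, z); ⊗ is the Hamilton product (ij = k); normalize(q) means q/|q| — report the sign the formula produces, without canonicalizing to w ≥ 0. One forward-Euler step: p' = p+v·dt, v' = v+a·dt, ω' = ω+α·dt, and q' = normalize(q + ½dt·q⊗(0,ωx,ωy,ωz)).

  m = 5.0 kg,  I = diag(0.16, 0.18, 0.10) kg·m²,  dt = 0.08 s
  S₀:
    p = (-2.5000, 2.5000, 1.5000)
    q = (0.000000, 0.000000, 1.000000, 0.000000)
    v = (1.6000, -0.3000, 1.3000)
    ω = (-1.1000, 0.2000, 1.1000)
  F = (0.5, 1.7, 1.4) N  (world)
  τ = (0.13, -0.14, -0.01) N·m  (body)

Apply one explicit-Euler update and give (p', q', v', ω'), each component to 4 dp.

p' = (-2.3720, 2.4760, 1.6040)
q' = (-0.0080, 0.0439, 0.9980, 0.0439)
v' = (1.6080, -0.2728, 1.3224)
ω' = (-1.0262, 0.1700, 1.0955)

ω×(Iω) gyroscopic = (-0.0176, -0.0726, -0.0044)
(τ − ω×Iω)/I = (0.9225, -0.3744, -0.0560)
ω' = ω + α·dt = (-1.0262, 0.1700, 1.0955)
q⊗(0,ω) = (-0.2000000, 1.1000000, 0.0000000, 1.1000000)
q' = normalize(q + ½dt·q⊗(0,ω)) = (-0.0080, 0.0439, 0.9980, 0.0439)
new position p' = (-2.3720, 2.4760, 1.6040)
v + (F/m)dt = (1.6080, -0.2728, 1.3224)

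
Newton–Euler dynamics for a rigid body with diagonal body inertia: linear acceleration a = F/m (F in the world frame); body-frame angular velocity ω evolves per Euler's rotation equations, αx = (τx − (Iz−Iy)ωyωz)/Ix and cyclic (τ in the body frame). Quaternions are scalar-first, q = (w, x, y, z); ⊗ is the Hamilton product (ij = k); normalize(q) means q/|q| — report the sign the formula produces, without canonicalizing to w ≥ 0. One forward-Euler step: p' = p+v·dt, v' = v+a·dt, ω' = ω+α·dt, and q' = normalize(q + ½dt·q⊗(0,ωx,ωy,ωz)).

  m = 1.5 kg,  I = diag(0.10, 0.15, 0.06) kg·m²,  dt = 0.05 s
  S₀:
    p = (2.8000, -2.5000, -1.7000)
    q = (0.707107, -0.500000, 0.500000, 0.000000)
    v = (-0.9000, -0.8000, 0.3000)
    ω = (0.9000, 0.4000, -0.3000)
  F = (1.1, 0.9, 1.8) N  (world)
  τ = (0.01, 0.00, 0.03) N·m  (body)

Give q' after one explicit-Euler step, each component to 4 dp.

Hamilton product q⊗(0,ω) = (0.2500000, 0.4863963, 0.1328428, -0.8621321)
q + ½dt·q⊗(0,ω), renormalized = (0.7131, -0.4877, 0.5032, -0.0215)

q' = (0.7131, -0.4877, 0.5032, -0.0215)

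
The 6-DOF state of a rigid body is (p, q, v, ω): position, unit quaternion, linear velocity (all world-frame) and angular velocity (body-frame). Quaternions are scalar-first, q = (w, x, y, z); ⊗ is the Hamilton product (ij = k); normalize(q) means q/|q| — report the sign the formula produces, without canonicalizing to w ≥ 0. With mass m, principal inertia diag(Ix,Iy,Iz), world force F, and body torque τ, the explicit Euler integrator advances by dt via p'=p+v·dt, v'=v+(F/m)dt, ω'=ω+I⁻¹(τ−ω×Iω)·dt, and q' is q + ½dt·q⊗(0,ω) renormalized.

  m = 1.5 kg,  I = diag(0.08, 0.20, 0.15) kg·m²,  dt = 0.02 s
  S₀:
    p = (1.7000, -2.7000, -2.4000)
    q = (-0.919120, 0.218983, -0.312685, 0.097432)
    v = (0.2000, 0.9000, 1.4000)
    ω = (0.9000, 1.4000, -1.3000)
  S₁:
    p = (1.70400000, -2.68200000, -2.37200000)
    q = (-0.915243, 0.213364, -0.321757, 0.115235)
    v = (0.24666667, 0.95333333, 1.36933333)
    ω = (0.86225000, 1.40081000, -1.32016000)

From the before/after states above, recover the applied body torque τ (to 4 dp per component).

Δω = ω₁−ω₀ = (-0.03775000, 0.00081000, -0.02016000)
precession coupling = (0.0910, 0.0819, 0.1512)
applied torque τ = (-0.0600, 0.0900, 0.0000)

τ = (-0.0600, 0.0900, 0.0000)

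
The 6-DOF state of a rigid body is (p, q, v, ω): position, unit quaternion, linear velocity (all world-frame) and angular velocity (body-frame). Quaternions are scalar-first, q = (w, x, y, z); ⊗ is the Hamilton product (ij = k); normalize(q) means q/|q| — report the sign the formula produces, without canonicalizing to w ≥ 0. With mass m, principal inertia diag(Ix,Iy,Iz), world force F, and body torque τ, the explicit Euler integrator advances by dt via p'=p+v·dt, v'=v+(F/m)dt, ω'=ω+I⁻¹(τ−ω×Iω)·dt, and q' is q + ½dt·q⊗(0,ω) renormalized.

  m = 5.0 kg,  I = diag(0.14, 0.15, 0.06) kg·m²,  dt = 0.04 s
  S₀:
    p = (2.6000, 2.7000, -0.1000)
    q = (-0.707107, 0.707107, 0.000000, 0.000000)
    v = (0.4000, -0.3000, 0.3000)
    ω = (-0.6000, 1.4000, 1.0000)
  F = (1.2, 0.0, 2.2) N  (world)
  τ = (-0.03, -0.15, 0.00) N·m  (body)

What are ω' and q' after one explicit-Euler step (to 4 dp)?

ω' = (-0.5726, 1.3728, 1.0056)
q' = (-0.6982, 0.7151, -0.0339, 0.0057)

α = I⁻¹(τ − ω×Iω) = (0.6857, -0.6800, 0.1400)
new body rate ω' = (-0.5726, 1.3728, 1.0056)
q⊗(0,ω) = (0.4242642, 0.4242642, -1.6970568, 0.2828428)
updated quaternion q' = (-0.6982, 0.7151, -0.0339, 0.0057)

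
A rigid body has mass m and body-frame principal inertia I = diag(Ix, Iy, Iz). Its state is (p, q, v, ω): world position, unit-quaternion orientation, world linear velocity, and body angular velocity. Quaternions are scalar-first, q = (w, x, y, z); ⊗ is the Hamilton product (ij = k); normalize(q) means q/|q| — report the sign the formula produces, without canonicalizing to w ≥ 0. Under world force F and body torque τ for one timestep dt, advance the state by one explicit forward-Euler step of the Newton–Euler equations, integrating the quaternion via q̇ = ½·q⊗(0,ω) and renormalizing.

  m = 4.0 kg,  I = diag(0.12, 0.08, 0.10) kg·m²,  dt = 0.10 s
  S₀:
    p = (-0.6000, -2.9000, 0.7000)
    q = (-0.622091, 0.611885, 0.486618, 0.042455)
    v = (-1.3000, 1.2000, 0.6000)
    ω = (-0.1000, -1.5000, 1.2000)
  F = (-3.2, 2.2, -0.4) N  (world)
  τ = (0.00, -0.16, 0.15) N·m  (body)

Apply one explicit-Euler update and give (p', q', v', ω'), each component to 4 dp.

p' = (-0.7300, -2.7800, 0.7600)
q' = (-0.5824, 0.6444, 0.4941, -0.0382)
v' = (-1.3800, 1.2550, 0.5900)
ω' = (-0.0700, -1.6970, 1.3560)

a = (-0.8000, 0.5500, -0.1000)
new position p' = (-0.7300, -2.7800, 0.7600)
v + (F/m)dt = (-1.3800, 1.2550, 0.5900)
ω×(Iω) gyroscopic = (-0.0360, -0.0024, -0.0060)
(τ − ω×Iω)/I = (0.3000, -1.9700, 1.5600)
ω + α·dt = (-0.0700, -1.6970, 1.3560)
2q̇ = q⊗(0,ω) = (0.7401695, 0.7098332, 0.1946290, -1.6156749)
updated quaternion q' = (-0.5824, 0.6444, 0.4941, -0.0382)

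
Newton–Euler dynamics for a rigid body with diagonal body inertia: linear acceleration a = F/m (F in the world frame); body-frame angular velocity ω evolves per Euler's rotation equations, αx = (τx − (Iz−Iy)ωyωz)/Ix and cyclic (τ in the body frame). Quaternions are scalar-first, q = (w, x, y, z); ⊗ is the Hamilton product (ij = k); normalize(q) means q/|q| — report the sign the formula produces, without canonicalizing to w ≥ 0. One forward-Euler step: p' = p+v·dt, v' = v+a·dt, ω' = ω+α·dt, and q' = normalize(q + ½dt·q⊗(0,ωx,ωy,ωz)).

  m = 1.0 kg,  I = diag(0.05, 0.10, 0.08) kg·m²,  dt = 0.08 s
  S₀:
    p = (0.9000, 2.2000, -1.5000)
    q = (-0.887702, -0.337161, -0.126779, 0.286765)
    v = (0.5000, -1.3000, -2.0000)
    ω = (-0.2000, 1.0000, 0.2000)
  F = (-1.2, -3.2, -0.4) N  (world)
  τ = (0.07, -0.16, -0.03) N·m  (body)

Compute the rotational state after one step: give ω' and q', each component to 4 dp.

ω' = (-0.0816, 0.8710, 0.1800)
q' = (-0.8869, -0.3422, -0.1617, 0.2649)

angular accel α = (1.4800, -1.6120, -0.2500)
ω + α·dt = (-0.0816, 0.8710, 0.1800)
q⊗(0,ω) = (0.0019938, -0.1345804, -0.8776228, -0.5400572)
q + ½dt·q⊗(0,ω), renormalized = (-0.8869, -0.3422, -0.1617, 0.2649)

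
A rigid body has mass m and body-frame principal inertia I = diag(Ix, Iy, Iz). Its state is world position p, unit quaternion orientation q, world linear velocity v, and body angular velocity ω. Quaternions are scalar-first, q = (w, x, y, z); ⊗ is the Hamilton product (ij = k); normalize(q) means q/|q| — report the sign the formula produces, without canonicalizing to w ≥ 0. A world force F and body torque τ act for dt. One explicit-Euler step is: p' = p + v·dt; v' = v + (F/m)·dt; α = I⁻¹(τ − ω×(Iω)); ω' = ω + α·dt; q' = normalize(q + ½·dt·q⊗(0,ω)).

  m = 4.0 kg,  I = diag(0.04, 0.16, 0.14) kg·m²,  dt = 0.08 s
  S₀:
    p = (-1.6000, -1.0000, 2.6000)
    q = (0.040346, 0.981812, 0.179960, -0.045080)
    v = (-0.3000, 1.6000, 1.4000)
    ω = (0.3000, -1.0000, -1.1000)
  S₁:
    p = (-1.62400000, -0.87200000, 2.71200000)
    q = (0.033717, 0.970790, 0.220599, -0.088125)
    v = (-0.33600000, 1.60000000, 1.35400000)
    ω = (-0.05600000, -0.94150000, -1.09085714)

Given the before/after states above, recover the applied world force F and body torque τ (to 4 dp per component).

Δv = v₁−v₀ = (-0.03600000, 0.00000000, -0.04600000)
F = m·Δv/dt = (-1.8000, 0.0000, -2.3000)
rate change Δω = (-0.35600000, 0.05850000, 0.00914286)
gyro term ω₀×Iω₀ = (-0.0220, 0.0330, -0.0360)
τ = I·(Δω/dt) + ω₀×(Iω₀) = (-0.2000, 0.1500, -0.0200)

F = (-1.8000, 0.0000, -2.3000)
τ = (-0.2000, 0.1500, -0.0200)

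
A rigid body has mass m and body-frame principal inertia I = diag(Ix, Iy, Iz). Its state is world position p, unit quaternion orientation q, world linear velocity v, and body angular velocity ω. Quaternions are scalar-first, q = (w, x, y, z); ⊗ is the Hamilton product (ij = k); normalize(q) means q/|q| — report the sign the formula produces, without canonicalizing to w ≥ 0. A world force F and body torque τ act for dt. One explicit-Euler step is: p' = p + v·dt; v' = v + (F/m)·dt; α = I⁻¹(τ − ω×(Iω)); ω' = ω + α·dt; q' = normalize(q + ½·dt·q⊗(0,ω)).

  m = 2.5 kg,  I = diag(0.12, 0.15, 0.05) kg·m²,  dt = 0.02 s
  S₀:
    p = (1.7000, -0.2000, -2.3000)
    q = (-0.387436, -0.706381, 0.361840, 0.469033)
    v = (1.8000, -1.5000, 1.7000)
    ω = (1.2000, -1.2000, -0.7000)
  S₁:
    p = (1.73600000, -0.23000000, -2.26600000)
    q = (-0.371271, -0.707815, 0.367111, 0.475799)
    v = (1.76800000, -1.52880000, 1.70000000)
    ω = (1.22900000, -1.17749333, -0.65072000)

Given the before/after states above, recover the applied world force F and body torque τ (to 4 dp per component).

F = (-4.0000, -3.6000, 0.0000)
τ = (0.0900, 0.1100, 0.0800)

v₁ − v₀ = (-0.03200000, -0.02880000, 0.00000000)
m·(v₁−v₀)/dt = (-4.0000, -3.6000, 0.0000)
rate change Δω = (0.02900000, 0.02250667, 0.04928000)
ω₀×(Iω₀) = (-0.0840, -0.0588, -0.0432)
I·α + gyro = (0.0900, 0.1100, 0.0800)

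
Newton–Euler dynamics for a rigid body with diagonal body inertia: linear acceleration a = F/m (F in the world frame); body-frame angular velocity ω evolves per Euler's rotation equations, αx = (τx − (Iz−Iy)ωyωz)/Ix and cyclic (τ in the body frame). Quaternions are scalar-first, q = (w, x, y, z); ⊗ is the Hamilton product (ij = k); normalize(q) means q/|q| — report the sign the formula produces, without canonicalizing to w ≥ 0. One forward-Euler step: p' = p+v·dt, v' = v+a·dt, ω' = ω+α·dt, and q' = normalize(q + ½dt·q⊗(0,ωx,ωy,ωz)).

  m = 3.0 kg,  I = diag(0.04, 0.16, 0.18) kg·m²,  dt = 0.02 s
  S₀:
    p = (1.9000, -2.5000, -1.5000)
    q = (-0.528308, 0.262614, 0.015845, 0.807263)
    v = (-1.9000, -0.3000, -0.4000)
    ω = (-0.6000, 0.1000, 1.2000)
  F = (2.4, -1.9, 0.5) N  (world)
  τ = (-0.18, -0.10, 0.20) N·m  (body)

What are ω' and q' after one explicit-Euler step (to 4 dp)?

gyro term ω×Iω = (0.0024, 0.1008, -0.0072)
α = I⁻¹(τ − ω×Iω) = (-4.5600, -1.2550, 1.1511)
new body rate ω' = (-0.6912, 0.0749, 1.2230)
q⊗(0,ω) = (-0.8127317, 0.2552725, -0.8523254, -0.5982012)
q' = normalize(q + ½dt·q⊗(0,ω)) = (-0.5364, 0.2651, 0.0073, 0.8012)

ω' = (-0.6912, 0.0749, 1.2230)
q' = (-0.5364, 0.2651, 0.0073, 0.8012)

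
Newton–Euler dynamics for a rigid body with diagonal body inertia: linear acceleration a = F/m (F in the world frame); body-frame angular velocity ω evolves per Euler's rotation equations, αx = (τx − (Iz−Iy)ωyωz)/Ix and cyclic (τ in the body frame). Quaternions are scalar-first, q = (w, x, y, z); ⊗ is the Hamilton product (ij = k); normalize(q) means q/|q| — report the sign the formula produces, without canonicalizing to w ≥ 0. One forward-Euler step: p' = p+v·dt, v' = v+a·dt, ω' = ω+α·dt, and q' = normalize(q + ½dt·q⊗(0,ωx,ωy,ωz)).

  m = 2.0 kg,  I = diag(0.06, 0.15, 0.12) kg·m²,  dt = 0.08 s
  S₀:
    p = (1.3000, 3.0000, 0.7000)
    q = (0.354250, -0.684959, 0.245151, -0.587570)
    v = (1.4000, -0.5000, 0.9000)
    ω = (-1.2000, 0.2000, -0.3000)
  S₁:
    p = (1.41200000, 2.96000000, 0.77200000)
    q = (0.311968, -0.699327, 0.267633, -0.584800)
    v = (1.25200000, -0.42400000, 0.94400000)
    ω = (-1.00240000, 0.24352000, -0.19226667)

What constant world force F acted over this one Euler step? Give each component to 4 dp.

v₁ − v₀ = (-0.14800000, 0.07600000, 0.04400000)
F = m·Δv/dt = (-3.7000, 1.9000, 1.1000)

F = (-3.7000, 1.9000, 1.1000)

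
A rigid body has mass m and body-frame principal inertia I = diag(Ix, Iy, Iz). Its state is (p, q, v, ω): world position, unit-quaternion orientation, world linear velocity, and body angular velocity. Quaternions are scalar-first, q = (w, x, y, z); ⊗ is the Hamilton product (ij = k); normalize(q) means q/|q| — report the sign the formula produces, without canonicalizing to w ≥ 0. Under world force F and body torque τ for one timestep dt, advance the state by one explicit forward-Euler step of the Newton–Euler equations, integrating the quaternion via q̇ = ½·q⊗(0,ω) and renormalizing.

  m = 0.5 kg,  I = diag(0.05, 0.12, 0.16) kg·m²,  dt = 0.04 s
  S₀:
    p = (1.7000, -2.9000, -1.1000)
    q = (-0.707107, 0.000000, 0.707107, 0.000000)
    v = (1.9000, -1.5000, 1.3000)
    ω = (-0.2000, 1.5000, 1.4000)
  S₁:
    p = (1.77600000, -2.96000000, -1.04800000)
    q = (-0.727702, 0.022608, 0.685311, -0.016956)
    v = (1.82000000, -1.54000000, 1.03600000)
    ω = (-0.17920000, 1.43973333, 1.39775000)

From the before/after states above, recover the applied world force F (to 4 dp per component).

velocity change Δv = (-0.08000000, -0.04000000, -0.26400000)
F = m·Δv/dt = (-1.0000, -0.5000, -3.3000)

F = (-1.0000, -0.5000, -3.3000)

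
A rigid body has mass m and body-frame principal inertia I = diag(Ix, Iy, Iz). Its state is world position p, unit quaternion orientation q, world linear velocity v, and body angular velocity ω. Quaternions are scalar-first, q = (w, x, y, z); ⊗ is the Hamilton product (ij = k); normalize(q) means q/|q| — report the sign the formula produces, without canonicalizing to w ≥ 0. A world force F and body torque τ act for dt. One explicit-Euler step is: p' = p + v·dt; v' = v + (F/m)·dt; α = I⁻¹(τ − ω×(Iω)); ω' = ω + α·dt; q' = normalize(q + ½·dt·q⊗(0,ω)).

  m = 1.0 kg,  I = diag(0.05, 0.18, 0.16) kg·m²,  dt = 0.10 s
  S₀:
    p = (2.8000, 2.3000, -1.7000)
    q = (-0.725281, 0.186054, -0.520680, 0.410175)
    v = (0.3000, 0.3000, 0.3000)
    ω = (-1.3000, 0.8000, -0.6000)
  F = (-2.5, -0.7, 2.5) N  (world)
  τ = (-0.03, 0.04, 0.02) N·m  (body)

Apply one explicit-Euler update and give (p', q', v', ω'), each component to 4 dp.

p' = (2.8300, 2.3300, -1.6700)
q' = (-0.6778, 0.2316, -0.5689, 0.4042)
v' = (0.0500, 0.2300, 0.5500)
ω' = (-1.3792, 0.8699, -0.5030)

p + v·dt = (2.8300, 2.3300, -1.6700)
new velocity v' = (0.0500, 0.2300, 0.5500)
ω×(Iω) gyroscopic = (0.0096, -0.0858, -0.1352)
angular accel α = (-0.7920, 0.6989, 0.9700)
ω' = ω + α·dt = (-1.3792, 0.8699, -0.5030)
2q̇ = q⊗(0,ω) = (0.9045192, 0.9271333, -1.0018199, -0.0928722)
updated quaternion q' = (-0.6778, 0.2316, -0.5689, 0.4042)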